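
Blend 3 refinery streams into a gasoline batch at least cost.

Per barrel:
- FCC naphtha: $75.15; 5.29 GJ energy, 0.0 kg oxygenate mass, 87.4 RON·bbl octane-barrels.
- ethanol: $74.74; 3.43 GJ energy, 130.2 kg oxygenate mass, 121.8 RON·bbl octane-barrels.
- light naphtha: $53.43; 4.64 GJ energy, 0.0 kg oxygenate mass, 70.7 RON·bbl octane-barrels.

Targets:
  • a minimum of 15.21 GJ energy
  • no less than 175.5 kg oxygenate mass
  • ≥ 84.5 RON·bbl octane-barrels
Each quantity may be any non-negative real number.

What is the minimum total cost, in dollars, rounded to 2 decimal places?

Let x1 = barrels of FCC naphtha, x2 = barrels of ethanol, x3 = barrels of light naphtha.
Minimise 75.15x1 + 74.74x2 + 53.43x3 subject to:
  5.29x1 + 3.43x2 + 4.64x3 ≥ 15.21   (energy)
  130.2x2 ≥ 175.5   (oxygenate mass)
  87.4x1 + 121.8x2 + 70.7x3 ≥ 84.5   (octane-barrels)
  x1, x2, x3 ≥ 0.
The minimum-cost mix takes nothing from FCC naphtha — only ethanol, light naphtha. There the energy and oxygenate mass constraints are tight.
That vertex is x2 = 1.3479, x3 = 2.2816.
Total cost: 74.74·1.3479 + 53.43·2.2816 = 222.6479.

$222.65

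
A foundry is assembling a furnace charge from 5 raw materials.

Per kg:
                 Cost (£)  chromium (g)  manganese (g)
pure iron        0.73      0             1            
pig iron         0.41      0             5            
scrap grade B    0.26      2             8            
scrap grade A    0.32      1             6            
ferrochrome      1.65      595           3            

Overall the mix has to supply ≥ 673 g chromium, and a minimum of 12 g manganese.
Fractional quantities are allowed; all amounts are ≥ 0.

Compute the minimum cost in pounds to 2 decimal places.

£2.14

Treat it as an LP. Let x1 = kg of pure iron, x2 = kg of pig iron, x3 = kg of scrap grade B, x4 = kg of scrap grade A, x5 = kg of ferrochrome.
Minimise 0.73x1 + 0.41x2 + 0.26x3 + 0.32x4 + 1.65x5 subject to:
  2x3 + 1x4 + 595x5 ≥ 673   (chromium)
  1x1 + 5x2 + 8x3 + 6x4 + 3x5 ≥ 12   (manganese)
  x1, x2, x3, x4, x5 ≥ 0.
The optimal basis is {scrap grade B, ferrochrome}; pure iron, pig iron, scrap grade A drop out. Binding constraints: chromium and manganese.
Optimal quantities: scrap grade B = 1.077 kg, ferrochrome = 1.127 kg.
Hence cost = 0.26·1.077 + 1.65·1.127 = £2.1396.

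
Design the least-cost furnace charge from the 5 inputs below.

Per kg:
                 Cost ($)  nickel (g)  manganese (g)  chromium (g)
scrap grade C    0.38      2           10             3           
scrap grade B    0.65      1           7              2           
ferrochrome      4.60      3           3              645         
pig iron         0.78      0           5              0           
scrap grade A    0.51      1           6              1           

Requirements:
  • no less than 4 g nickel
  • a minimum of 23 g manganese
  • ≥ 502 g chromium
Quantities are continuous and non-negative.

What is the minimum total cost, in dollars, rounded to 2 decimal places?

$4.32

Treat it as an LP. Let x1 = kg of scrap grade C, x2 = kg of scrap grade B, x3 = kg of ferrochrome, x4 = kg of pig iron, x5 = kg of scrap grade A.
Minimise 0.38x1 + 0.65x2 + 4.6x3 + 0.78x4 + 0.51x5 s.t.:
  2x1 + 1x2 + 3x3 + 1x5 ≥ 4   (nickel)
  10x1 + 7x2 + 3x3 + 5x4 + 6x5 ≥ 23   (manganese)
  3x1 + 2x2 + 645x3 + 1x5 ≥ 502   (chromium)
  x1, x2, x3, x4, x5 ≥ 0.
The minimum-cost mix takes nothing from scrap grade B, pig iron, scrap grade A — only scrap grade C, ferrochrome. Binding constraints: manganese and chromium.
So scrap grade C = 2.069 kg, ferrochrome = 0.7687 kg.
Total cost: 0.38·2.069 + 4.6·0.7687 = 4.3222.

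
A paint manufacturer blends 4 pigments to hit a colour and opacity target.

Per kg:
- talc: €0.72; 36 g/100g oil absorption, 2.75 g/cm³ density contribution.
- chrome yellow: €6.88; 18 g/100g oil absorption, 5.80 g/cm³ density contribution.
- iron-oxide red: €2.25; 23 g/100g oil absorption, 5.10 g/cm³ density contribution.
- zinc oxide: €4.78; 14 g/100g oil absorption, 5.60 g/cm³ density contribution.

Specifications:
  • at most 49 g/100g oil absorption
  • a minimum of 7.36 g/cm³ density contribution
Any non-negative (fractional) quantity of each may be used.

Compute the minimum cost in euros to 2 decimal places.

Treat it as an LP. Let x1 = kg of talc, x2 = kg of chrome yellow, x3 = kg of iron-oxide red, x4 = kg of zinc oxide.
Minimise 0.72x1 + 6.88x2 + 2.25x3 + 4.78x4 subject to:
  36x1 + 18x2 + 23x3 + 14x4 ≤ 49   (oil absorption)
  2.75x1 + 5.8x2 + 5.1x3 + 5.6x4 ≥ 7.36   (density contribution)
  x1, x2, x3, x4 ≥ 0.
The minimum-cost mix takes nothing from chrome yellow, zinc oxide — only talc, iron-oxide red. Binding constraints: oil absorption and density contribution.
Optimal quantities: talc = 0.6699 kg, iron-oxide red = 1.082 kg.
Objective = 0.72·0.6699 + 2.25·1.082 = 2.9168.

€2.92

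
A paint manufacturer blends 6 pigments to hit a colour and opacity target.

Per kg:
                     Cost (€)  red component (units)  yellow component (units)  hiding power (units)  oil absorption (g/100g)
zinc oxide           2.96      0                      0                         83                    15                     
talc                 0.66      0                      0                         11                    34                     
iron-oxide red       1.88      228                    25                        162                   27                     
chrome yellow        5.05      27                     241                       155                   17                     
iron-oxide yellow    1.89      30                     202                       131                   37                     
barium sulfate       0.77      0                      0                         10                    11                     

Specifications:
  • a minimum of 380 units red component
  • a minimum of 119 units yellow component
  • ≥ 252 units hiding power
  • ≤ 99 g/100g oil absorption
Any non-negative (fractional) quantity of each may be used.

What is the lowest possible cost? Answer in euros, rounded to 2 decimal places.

€3.77

Treat it as an LP. Let x1 = kg of zinc oxide, x2 = kg of talc, x3 = kg of iron-oxide red, x4 = kg of chrome yellow, x5 = kg of iron-oxide yellow, x6 = kg of barium sulfate.
Minimise 2.96x1 + 0.66x2 + 1.88x3 + 5.05x4 + 1.89x5 + 0.77x6 with:
  228x3 + 27x4 + 30x5 ≥ 380   (red component)
  25x3 + 241x4 + 202x5 ≥ 119   (yellow component)
  83x1 + 11x2 + 162x3 + 155x4 + 131x5 + 10x6 ≥ 252   (hiding power)
  15x1 + 34x2 + 27x3 + 17x4 + 37x5 + 11x6 ≤ 99   (oil absorption)
  x1, x2, x3, x4, x5, x6 ≥ 0.
The cheapest feasible vertex uses only iron-oxide red, iron-oxide yellow; zinc oxide, talc, chrome yellow, barium sulfate are not used. There the red component and yellow component constraints are tight.
So iron-oxide red = 1.615 kg, iron-oxide yellow = 0.3892 kg.
Hence cost = 1.88·1.615 + 1.89·0.3892 = €3.7718.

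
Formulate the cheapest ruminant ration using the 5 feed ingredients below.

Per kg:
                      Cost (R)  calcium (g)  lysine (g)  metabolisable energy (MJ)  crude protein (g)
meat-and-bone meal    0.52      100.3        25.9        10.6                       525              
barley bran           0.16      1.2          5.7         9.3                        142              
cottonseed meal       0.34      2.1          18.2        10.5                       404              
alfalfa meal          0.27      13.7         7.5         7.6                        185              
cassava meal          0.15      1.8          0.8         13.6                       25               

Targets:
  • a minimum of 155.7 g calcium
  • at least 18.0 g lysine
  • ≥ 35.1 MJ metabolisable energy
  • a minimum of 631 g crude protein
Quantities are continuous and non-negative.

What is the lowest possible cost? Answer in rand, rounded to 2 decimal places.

Treat it as an LP. Let x1 = kg of meat-and-bone meal, x2 = kg of barley bran, x3 = kg of cottonseed meal, x4 = kg of alfalfa meal, x5 = kg of cassava meal.
Minimise 0.52x1 + 0.16x2 + 0.34x3 + 0.27x4 + 0.15x5 s.t.:
  100.3x1 + 1.2x2 + 2.1x3 + 13.7x4 + 1.8x5 ≥ 155.7   (calcium)
  25.9x1 + 5.7x2 + 18.2x3 + 7.5x4 + 0.8x5 ≥ 18   (lysine)
  10.6x1 + 9.3x2 + 10.5x3 + 7.6x4 + 13.6x5 ≥ 35.1   (metabolisable energy)
  525x1 + 142x2 + 404x3 + 185x4 + 25x5 ≥ 631   (crude protein)
  x1, x2, x3, x4, x5 ≥ 0.
The optimal basis is {meat-and-bone meal, cassava meal}; barley bran, cottonseed meal, alfalfa meal drop out. There the calcium and metabolisable energy constraints are tight.
Optimal quantities: meat-and-bone meal = 1.527 kg, cassava meal = 1.39 kg.
Objective = 0.52·1.527 + 0.15·1.39 = 1.0025.

R1.00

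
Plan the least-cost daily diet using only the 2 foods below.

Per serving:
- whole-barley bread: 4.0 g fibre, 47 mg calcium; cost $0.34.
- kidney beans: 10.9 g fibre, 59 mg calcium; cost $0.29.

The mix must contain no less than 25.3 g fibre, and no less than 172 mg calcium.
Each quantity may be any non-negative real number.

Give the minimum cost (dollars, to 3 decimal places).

$0.845

Let x1 = servings of whole-barley bread, x2 = servings of kidney beans.
Minimize 0.34x1 + 0.29x2 with:
  4x1 + 10.9x2 ≥ 25.3   (fibre)
  47x1 + 59x2 ≥ 172   (calcium)
  x1, x2 ≥ 0.
The optimal basis is {kidney beans}; whole-barley bread drops out. There the calcium constraint is tight.
Solving gives x2 = 2.915.
Total cost: 0.29·2.915 = 0.84535.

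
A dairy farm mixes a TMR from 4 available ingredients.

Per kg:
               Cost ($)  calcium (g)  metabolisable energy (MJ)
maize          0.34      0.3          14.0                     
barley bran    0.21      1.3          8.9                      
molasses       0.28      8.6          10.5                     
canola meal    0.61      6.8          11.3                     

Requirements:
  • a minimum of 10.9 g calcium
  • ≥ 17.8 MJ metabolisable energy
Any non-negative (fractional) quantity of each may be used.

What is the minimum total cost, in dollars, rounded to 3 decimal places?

Let x1 = kg of maize, x2 = kg of barley bran, x3 = kg of molasses, x4 = kg of canola meal.
Minimise 0.34x1 + 0.21x2 + 0.28x3 + 0.61x4 with:
  0.3x1 + 1.3x2 + 8.6x3 + 6.8x4 ≥ 10.9   (calcium)
  14x1 + 8.9x2 + 10.5x3 + 11.3x4 ≥ 17.8   (metabolisable energy)
  x1, x2, x3, x4 ≥ 0.
The minimum-cost mix takes nothing from maize, canola meal — only barley bran, molasses. The calcium and metabolisable energy requirements are met with equality.
That vertex is x2 = 0.6142, x3 = 1.175.
Hence cost = 0.21·0.6142 + 0.28·1.175 = $0.45798.

$0.458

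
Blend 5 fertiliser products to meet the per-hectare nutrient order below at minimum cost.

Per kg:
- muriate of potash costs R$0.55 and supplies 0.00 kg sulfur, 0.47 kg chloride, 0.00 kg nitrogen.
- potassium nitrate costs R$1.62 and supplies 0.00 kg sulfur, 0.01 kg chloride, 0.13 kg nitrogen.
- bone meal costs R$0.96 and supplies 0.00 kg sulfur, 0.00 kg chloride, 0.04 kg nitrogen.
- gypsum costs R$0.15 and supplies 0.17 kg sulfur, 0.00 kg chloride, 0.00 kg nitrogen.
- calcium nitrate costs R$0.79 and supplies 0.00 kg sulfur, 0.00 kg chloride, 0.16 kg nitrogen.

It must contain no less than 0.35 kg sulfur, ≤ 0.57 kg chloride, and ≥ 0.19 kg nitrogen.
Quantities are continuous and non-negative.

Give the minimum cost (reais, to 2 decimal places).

Set it up as a linear program. Let x1 = kg of muriate of potash, x2 = kg of potassium nitrate, x3 = kg of bone meal, x4 = kg of gypsum, x5 = kg of calcium nitrate.
Minimise 0.55x1 + 1.62x2 + 0.96x3 + 0.15x4 + 0.79x5 with:
  0.17x4 ≥ 0.35   (sulfur)
  0.47x1 + 0.01x2 ≤ 0.57   (chloride)
  0.13x2 + 0.04x3 + 0.16x5 ≥ 0.19   (nitrogen)
  x1, x2, x3, x4, x5 ≥ 0.
The cheapest feasible vertex uses only gypsum, calcium nitrate; muriate of potash, potassium nitrate, bone meal are not used. There the sulfur and nitrogen constraints are tight.
Optimal quantities: gypsum = 2.059 kg, calcium nitrate = 1.188 kg.
Objective = 0.15·2.059 + 0.79·1.188 = 1.2474.

R$1.25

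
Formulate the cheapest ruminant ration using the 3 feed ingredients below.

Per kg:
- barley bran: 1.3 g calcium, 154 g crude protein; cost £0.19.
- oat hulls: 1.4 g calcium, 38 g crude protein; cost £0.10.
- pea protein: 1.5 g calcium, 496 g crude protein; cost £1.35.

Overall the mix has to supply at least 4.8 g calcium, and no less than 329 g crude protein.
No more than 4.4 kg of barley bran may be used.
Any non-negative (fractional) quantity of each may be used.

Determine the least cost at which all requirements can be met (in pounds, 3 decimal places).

Let x1 = kg of barley bran, x2 = kg of oat hulls, x3 = kg of pea protein.
min 0.19x1 + 0.1x2 + 1.35x3 s.t.:
  1.3x1 + 1.4x2 + 1.5x3 ≥ 4.8   (calcium)
  154x1 + 38x2 + 496x3 ≥ 329   (crude protein)
  x1 ≤ 4.4
  x1, x2, x3 ≥ 0.
The cheapest feasible vertex uses only barley bran, oat hulls; pea protein is not used. Binding constraints: calcium and crude protein.
Solving gives x1 = 1.674, x2 = 1.874.
Hence cost = 0.19·1.674 + 0.1·1.874 = £0.50546.

£0.505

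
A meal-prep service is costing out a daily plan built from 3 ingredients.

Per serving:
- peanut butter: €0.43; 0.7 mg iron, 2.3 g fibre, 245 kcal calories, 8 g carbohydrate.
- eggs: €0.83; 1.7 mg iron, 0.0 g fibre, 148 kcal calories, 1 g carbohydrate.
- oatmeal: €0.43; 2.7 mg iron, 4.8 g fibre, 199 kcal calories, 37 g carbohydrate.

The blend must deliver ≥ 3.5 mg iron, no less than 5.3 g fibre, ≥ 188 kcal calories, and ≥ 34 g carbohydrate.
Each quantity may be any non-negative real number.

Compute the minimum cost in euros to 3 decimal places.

€0.557

Let x1 = servings of peanut butter, x2 = servings of eggs, x3 = servings of oatmeal.
Minimise 0.43x1 + 0.83x2 + 0.43x3 with:
  0.7x1 + 1.7x2 + 2.7x3 ≥ 3.5   (iron)
  2.3x1 + 4.8x3 ≥ 5.3   (fibre)
  245x1 + 148x2 + 199x3 ≥ 188   (calories)
  8x1 + 1x2 + 37x3 ≥ 34   (carbohydrate)
  x1, x2, x3 ≥ 0.
At the optimum only oatmeal is positive (peanut butter, eggs = 0). The iron requirement is met with equality.
That vertex is x3 = 1.296.
Objective = 0.43·1.296 = 0.55728.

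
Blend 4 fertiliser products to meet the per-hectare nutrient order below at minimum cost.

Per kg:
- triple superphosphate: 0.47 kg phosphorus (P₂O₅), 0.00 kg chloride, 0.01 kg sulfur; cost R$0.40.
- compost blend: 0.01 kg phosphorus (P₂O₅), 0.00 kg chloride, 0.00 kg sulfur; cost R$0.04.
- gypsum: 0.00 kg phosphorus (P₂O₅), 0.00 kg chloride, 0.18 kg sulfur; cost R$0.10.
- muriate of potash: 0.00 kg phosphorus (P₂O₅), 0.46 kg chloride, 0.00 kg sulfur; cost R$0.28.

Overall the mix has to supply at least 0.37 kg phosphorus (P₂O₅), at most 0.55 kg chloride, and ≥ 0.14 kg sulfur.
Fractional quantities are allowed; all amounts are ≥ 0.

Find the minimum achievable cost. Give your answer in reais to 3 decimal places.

Let x1 = kg of triple superphosphate, x2 = kg of compost blend, x3 = kg of gypsum, x4 = kg of muriate of potash.
Minimise 0.4x1 + 0.04x2 + 0.1x3 + 0.28x4 subject to:
  0.47x1 + 0.01x2 ≥ 0.37   (phosphorus (P₂O₅))
  0.46x4 ≤ 0.55   (chloride)
  0.01x1 + 0.18x3 ≥ 0.14   (sulfur)
  x1, x2, x3, x4 ≥ 0.
The minimum-cost mix takes nothing from compost blend, muriate of potash — only triple superphosphate, gypsum. Binding constraints: phosphorus (P₂O₅) and sulfur.
So triple superphosphate = 0.7872 kg, gypsum = 0.734 kg.
Cost = 0.4·0.7872 + 0.1·0.734 = 0.38828.

R$0.388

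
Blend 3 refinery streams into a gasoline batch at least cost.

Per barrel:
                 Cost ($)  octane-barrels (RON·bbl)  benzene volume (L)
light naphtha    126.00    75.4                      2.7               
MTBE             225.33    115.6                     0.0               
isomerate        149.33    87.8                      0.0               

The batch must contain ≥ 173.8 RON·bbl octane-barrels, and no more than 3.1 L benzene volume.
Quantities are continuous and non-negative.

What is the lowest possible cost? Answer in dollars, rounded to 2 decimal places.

$293.03

Set it up as a linear program. Let x1 = barrels of light naphtha, x2 = barrels of MTBE, x3 = barrels of isomerate.
Minimise 126x1 + 225.33x2 + 149.33x3 subject to:
  75.4x1 + 115.6x2 + 87.8x3 ≥ 173.8   (octane-barrels)
  2.7x1 ≤ 3.1   (benzene volume)
  x1, x2, x3 ≥ 0.
The cheapest feasible vertex uses only light naphtha, isomerate; MTBE is not used. The octane-barrels and benzene volume requirements are met with equality.
So light naphtha = 1.14815 barrels, isomerate = 0.993504 barrels.
Total cost: 126·1.14815 + 149.33·0.993504 = 293.0269.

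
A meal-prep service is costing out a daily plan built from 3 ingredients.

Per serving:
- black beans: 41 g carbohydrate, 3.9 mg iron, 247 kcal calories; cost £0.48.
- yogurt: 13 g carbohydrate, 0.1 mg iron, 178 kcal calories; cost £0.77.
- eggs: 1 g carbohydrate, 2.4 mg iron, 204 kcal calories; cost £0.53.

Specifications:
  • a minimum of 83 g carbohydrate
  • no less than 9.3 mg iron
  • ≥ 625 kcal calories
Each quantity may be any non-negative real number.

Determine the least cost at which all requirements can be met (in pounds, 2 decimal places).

£1.21

This is a linear program. Let x1 = servings of black beans, x2 = servings of yogurt, x3 = servings of eggs.
Minimize 0.48x1 + 0.77x2 + 0.53x3 s.t.:
  41x1 + 13x2 + 1x3 ≥ 83   (carbohydrate)
  3.9x1 + 0.1x2 + 2.4x3 ≥ 9.3   (iron)
  247x1 + 178x2 + 204x3 ≥ 625   (calories)
  x1, x2, x3 ≥ 0.
The optimal basis is {black beans}; yogurt, eggs drop out. Binding constraint: calories.
So black beans = 2.53 servings.
Objective = 0.48·2.53 = 1.2144.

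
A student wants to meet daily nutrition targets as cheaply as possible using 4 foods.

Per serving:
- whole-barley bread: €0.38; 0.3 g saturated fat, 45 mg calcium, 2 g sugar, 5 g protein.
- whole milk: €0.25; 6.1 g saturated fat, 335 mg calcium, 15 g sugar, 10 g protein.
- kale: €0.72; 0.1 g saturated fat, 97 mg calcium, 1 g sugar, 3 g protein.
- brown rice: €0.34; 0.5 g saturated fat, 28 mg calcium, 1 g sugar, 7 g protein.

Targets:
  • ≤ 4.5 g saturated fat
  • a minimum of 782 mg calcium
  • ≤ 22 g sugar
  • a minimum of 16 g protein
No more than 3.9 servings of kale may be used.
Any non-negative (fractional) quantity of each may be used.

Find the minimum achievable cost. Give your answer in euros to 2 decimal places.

This is a linear program. Let x1 = servings of whole-barley bread, x2 = servings of whole milk, x3 = servings of kale, x4 = servings of brown rice.
min 0.38x1 + 0.25x2 + 0.72x3 + 0.34x4 with:
  0.3x1 + 6.1x2 + 0.1x3 + 0.5x4 ≤ 4.5   (saturated fat)
  45x1 + 335x2 + 97x3 + 28x4 ≥ 782   (calcium)
  2x1 + 15x2 + 1x3 + 1x4 ≤ 22   (sugar)
  5x1 + 10x2 + 3x3 + 7x4 ≥ 16   (protein)
  x3 ≤ 3.9
  x1, x2, x3, x4 ≥ 0.
The cheapest feasible vertex uses only whole-barley bread, whole milk, kale; brown rice is not used. The saturated fat, calcium, the kale cap requirements are met with equality.
So whole-barley bread = 6.24 servings, whole milk = 0.3669 servings, kale = 3.9 servings.
Hence cost = 0.38·6.24 + 0.25·0.3669 + 0.72·3.9 = €5.2709.

€5.27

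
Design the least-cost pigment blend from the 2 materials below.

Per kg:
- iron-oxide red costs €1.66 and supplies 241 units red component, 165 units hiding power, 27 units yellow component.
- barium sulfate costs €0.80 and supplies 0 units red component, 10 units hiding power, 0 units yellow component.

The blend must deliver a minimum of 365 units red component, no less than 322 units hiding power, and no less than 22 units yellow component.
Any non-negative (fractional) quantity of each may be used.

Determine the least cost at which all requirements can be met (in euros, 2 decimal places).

€3.24

Set it up as a linear program. Let x1 = kg of iron-oxide red, x2 = kg of barium sulfate.
Minimise 1.66x1 + 0.8x2 s.t.:
  241x1 ≥ 365   (red component)
  165x1 + 10x2 ≥ 322   (hiding power)
  27x1 ≥ 22   (yellow component)
  x1, x2 ≥ 0.
The cheapest feasible vertex uses only iron-oxide red; barium sulfate is not used. There the hiding power constraint is tight.
Optimal quantities: iron-oxide red = 1.952 kg.
Total cost: 1.66·1.952 = 3.2403.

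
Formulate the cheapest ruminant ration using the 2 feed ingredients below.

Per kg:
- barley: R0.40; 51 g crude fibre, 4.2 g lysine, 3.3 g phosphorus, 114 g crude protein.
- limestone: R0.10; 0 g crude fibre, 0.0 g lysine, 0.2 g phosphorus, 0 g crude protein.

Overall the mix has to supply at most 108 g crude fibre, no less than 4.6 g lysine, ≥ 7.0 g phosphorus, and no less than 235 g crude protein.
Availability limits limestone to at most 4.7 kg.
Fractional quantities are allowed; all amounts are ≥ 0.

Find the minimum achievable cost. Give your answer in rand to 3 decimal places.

R0.853

Set it up as a linear program. Let x1 = kg of barley, x2 = kg of limestone.
min 0.4x1 + 0.1x2 with:
  51x1 ≤ 108   (crude fibre)
  4.2x1 ≥ 4.6   (lysine)
  3.3x1 + 0.2x2 ≥ 7   (phosphorus)
  114x1 ≥ 235   (crude protein)
  x2 ≤ 4.7
  x1, x2 ≥ 0.
Both inputs are positive at the optimum. There the crude fibre and phosphorus constraints are tight.
Optimal quantities: barley = 2.118 kg, limestone = 0.05882 kg.
Hence cost = 0.4·2.118 + 0.1·0.05882 = R0.85308.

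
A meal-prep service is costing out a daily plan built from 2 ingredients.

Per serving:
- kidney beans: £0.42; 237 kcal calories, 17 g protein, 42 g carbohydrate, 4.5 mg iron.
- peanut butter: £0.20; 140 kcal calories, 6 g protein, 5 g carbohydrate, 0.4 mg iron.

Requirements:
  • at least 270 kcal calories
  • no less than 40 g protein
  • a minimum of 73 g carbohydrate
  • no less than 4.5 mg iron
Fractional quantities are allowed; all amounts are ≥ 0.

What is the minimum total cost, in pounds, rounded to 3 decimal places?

Set it up as a linear program. Let x1 = servings of kidney beans, x2 = servings of peanut butter.
Minimise 0.42x1 + 0.2x2 with:
  237x1 + 140x2 ≥ 270   (calories)
  17x1 + 6x2 ≥ 40   (protein)
  42x1 + 5x2 ≥ 73   (carbohydrate)
  4.5x1 + 0.4x2 ≥ 4.5   (iron)
  x1, x2 ≥ 0.
The cheapest feasible vertex uses only kidney beans; peanut butter is not used. Binding constraint: protein.
Optimal quantities: kidney beans = 2.353 servings.
Total cost: 0.42·2.353 = 0.98826.

£0.988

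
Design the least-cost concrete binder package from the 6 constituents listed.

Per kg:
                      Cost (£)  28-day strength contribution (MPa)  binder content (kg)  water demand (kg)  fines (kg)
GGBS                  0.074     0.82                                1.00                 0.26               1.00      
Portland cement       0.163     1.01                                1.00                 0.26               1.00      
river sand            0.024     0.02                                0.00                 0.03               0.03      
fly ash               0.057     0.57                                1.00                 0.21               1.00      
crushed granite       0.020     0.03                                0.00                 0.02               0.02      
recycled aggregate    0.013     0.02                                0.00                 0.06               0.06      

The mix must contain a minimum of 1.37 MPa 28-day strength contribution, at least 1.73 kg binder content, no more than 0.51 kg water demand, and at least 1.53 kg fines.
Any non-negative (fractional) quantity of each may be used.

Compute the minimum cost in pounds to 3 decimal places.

This is a linear program. Let x1 = kg of GGBS, x2 = kg of Portland cement, x3 = kg of river sand, x4 = kg of fly ash, x5 = kg of crushed granite, x6 = kg of recycled aggregate.
Minimize 0.074x1 + 0.163x2 + 0.024x3 + 0.057x4 + 0.02x5 + 0.013x6 subject to:
  0.82x1 + 1.01x2 + 0.02x3 + 0.57x4 + 0.03x5 + 0.02x6 ≥ 1.37   (28-day strength contribution)
  1x1 + 1x2 + 1x4 ≥ 1.73   (binder content)
  0.26x1 + 0.26x2 + 0.03x3 + 0.21x4 + 0.02x5 + 0.06x6 ≤ 0.51   (water demand)
  1x1 + 1x2 + 0.03x3 + 1x4 + 0.02x5 + 0.06x6 ≥ 1.53   (fines)
  x1, x2, x3, x4, x5, x6 ≥ 0.
At the optimum only GGBS, fly ash are positive (Portland cement, river sand, crushed granite, recycled aggregate = 0). The 28-day strength contribution and binder content requirements are met with equality.
So GGBS = 1.536 kg, fly ash = 0.1944 kg.
Cost = 0.074·1.536 + 0.057·0.1944 = 0.12474.

£0.125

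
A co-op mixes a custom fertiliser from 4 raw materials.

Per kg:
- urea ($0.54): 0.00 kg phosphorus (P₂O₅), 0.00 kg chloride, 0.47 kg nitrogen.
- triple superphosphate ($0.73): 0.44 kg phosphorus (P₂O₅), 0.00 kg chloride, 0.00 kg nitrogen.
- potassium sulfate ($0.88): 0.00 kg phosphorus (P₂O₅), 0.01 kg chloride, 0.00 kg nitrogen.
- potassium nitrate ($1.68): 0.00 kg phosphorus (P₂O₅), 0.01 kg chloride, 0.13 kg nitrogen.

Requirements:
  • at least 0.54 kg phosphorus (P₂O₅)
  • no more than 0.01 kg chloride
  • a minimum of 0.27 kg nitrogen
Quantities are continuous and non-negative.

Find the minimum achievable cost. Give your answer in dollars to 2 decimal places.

Let x1 = kg of urea, x2 = kg of triple superphosphate, x3 = kg of potassium sulfate, x4 = kg of potassium nitrate.
min 0.54x1 + 0.73x2 + 0.88x3 + 1.68x4 with:
  0.44x2 ≥ 0.54   (phosphorus (P₂O₅))
  0.01x3 + 0.01x4 ≤ 0.01   (chloride)
  0.47x1 + 0.13x4 ≥ 0.27   (nitrogen)
  x1, x2, x3, x4 ≥ 0.
The cheapest feasible vertex uses only urea, triple superphosphate; potassium sulfate, potassium nitrate are not used. The phosphorus (P₂O₅) and nitrogen requirements are met with equality.
So urea = 0.5745 kg, triple superphosphate = 1.227 kg.
Cost = 0.54·0.5745 + 0.73·1.227 = 1.2059.

$1.21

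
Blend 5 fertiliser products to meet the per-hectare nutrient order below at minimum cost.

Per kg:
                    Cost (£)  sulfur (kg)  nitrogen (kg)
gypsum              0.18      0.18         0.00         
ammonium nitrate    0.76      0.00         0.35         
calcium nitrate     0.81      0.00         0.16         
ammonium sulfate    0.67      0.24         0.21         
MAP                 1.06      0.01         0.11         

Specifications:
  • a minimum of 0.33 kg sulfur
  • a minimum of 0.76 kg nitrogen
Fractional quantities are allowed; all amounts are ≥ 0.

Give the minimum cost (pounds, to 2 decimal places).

Treat it as an LP. Let x1 = kg of gypsum, x2 = kg of ammonium nitrate, x3 = kg of calcium nitrate, x4 = kg of ammonium sulfate, x5 = kg of MAP.
min 0.18x1 + 0.76x2 + 0.81x3 + 0.67x4 + 1.06x5 s.t.:
  0.18x1 + 0.24x4 + 0.01x5 ≥ 0.33   (sulfur)
  0.35x2 + 0.16x3 + 0.21x4 + 0.11x5 ≥ 0.76   (nitrogen)
  x1, x2, x3, x4, x5 ≥ 0.
The optimal basis is {ammonium nitrate, ammonium sulfate}; gypsum, calcium nitrate, MAP drop out. There the sulfur and nitrogen constraints are tight.
Solving gives x2 = 1.346, x4 = 1.375.
Hence cost = 0.76·1.346 + 0.67·1.375 = £1.9442.

£1.94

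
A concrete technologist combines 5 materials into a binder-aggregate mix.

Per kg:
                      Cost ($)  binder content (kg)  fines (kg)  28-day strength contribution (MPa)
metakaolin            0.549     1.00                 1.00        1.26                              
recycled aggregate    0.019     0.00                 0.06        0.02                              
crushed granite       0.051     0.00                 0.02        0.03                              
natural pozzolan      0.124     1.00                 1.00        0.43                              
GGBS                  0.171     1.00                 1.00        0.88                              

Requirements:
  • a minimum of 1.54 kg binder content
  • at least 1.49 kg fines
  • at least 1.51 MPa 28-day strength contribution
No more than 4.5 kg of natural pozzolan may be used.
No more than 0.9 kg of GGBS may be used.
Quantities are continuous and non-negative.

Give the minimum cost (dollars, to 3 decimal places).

Treat it as an LP. Let x1 = kg of metakaolin, x2 = kg of recycled aggregate, x3 = kg of crushed granite, x4 = kg of natural pozzolan, x5 = kg of GGBS.
Minimize 0.549x1 + 0.019x2 + 0.051x3 + 0.124x4 + 0.171x5 subject to:
  1x1 + 1x4 + 1x5 ≥ 1.54   (binder content)
  1x1 + 0.06x2 + 0.02x3 + 1x4 + 1x5 ≥ 1.49   (fines)
  1.26x1 + 0.02x2 + 0.03x3 + 0.43x4 + 0.88x5 ≥ 1.51   (28-day strength contribution)
  x4 ≤ 4.5
  x5 ≤ 0.9
  x1, x2, x3, x4, x5 ≥ 0.
The minimum-cost mix takes nothing from metakaolin, recycled aggregate, crushed granite — only natural pozzolan, GGBS. There the 28-day strength contribution and the GGBS cap constraints are tight.
Optimal quantities: natural pozzolan = 1.67 kg, GGBS = 0.9 kg.
Hence cost = 0.124·1.67 + 0.171·0.9 = $0.36098.

$0.361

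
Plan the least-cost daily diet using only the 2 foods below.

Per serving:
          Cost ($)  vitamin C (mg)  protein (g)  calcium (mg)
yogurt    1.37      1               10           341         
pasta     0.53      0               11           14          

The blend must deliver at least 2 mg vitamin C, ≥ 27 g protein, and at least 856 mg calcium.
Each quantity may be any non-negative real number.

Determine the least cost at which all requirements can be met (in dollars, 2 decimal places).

$3.52

This is a linear program. Let x1 = servings of yogurt, x2 = servings of pasta.
Minimize 1.37x1 + 0.53x2 with:
  1x1 ≥ 2   (vitamin C)
  10x1 + 11x2 ≥ 27   (protein)
  341x1 + 14x2 ≥ 856   (calcium)
  x1, x2 ≥ 0.
Both inputs are positive at the optimum. There the protein and calcium constraints are tight.
So yogurt = 2.503 servings, pasta = 0.1792 servings.
Objective = 1.37·2.503 + 0.53·0.1792 = 3.5241.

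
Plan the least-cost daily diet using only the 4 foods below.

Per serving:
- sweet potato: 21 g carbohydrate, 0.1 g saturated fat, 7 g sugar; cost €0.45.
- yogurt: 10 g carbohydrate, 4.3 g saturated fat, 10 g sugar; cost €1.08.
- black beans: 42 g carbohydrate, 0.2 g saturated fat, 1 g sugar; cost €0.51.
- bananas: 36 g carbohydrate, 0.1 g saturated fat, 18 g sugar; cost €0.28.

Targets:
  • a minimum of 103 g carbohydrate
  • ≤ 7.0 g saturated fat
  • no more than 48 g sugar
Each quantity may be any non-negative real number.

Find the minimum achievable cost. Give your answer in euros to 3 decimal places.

Let x1 = servings of sweet potato, x2 = servings of yogurt, x3 = servings of black beans, x4 = servings of bananas.
Minimize 0.45x1 + 1.08x2 + 0.51x3 + 0.28x4 subject to:
  21x1 + 10x2 + 42x3 + 36x4 ≥ 103   (carbohydrate)
  0.1x1 + 4.3x2 + 0.2x3 + 0.1x4 ≤ 7   (saturated fat)
  7x1 + 10x2 + 1x3 + 18x4 ≤ 48   (sugar)
  x1, x2, x3, x4 ≥ 0.
At the optimum only black beans, bananas are positive (sweet potato, yogurt = 0). The carbohydrate and sugar requirements are met with equality.
So black beans = 0.175 servings, bananas = 2.657 servings.
Cost = 0.51·0.175 + 0.28·2.657 = 0.83321.

€0.833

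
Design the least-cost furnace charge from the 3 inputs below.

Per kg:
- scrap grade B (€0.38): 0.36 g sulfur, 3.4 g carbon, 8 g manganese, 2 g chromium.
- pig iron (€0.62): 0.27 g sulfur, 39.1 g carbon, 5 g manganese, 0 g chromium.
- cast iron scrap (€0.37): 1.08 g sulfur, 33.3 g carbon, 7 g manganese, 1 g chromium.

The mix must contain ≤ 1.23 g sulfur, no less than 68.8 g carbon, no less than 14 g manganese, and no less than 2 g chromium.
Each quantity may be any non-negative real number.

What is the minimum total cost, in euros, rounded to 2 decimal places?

This is a linear program. Let x1 = kg of scrap grade B, x2 = kg of pig iron, x3 = kg of cast iron scrap.
Minimise 0.38x1 + 0.62x2 + 0.37x3 with:
  0.36x1 + 0.27x2 + 1.08x3 ≤ 1.23   (sulfur)
  3.4x1 + 39.1x2 + 33.3x3 ≥ 68.8   (carbon)
  8x1 + 5x2 + 7x3 ≥ 14   (manganese)
  2x1 + 1x3 ≥ 2   (chromium)
  x1, x2, x3 ≥ 0.
All 3 inputs are positive at the optimum. Binding constraints: sulfur, carbon, chromium.
Optimal quantities: scrap grade B = 0.6932 kg, pig iron = 1.177 kg, cast iron scrap = 0.6137 kg.
Cost = 0.38·0.6932 + 0.62·1.177 + 0.37·0.6137 = 1.2202.

€1.22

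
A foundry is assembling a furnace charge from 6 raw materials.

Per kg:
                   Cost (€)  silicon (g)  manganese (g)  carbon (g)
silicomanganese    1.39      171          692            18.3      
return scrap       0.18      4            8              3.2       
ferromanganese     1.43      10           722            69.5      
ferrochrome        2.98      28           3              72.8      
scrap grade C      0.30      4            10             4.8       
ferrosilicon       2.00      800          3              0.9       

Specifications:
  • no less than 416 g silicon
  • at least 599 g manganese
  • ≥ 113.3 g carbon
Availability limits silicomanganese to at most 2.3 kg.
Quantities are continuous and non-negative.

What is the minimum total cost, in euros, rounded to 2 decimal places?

€3.32

This is a linear program. Let x1 = kg of silicomanganese, x2 = kg of return scrap, x3 = kg of ferromanganese, x4 = kg of ferrochrome, x5 = kg of scrap grade C, x6 = kg of ferrosilicon.
Minimise 1.39x1 + 0.18x2 + 1.43x3 + 2.98x4 + 0.3x5 + 2x6 s.t.:
  171x1 + 4x2 + 10x3 + 28x4 + 4x5 + 800x6 ≥ 416   (silicon)
  692x1 + 8x2 + 722x3 + 3x4 + 10x5 + 3x6 ≥ 599   (manganese)
  18.3x1 + 3.2x2 + 69.5x3 + 72.8x4 + 4.8x5 + 0.9x6 ≥ 113.3   (carbon)
  x1 ≤ 2.3
  x1, x2, x3, x4, x5, x6 ≥ 0.
The cheapest feasible vertex uses only ferromanganese, ferrosilicon; silicomanganese, return scrap, ferrochrome, scrap grade C are not used. There the silicon and carbon constraints are tight.
Solving gives x3 = 1.624, x6 = 0.4997.
Hence cost = 1.43·1.624 + 2·0.4997 = €3.3217.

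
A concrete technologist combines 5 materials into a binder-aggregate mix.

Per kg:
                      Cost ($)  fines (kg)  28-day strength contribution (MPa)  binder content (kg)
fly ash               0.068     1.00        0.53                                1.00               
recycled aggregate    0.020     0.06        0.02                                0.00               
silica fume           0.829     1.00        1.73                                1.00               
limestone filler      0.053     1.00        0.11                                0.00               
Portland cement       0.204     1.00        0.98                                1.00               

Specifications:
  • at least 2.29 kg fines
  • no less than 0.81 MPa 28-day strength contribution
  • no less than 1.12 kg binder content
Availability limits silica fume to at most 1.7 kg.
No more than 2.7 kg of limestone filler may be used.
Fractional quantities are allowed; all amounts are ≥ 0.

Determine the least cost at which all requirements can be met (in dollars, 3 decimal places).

$0.141

This is a linear program. Let x1 = kg of fly ash, x2 = kg of recycled aggregate, x3 = kg of silica fume, x4 = kg of limestone filler, x5 = kg of Portland cement.
min 0.068x1 + 0.02x2 + 0.829x3 + 0.053x4 + 0.204x5 s.t.:
  1x1 + 0.06x2 + 1x3 + 1x4 + 1x5 ≥ 2.29   (fines)
  0.53x1 + 0.02x2 + 1.73x3 + 0.11x4 + 0.98x5 ≥ 0.81   (28-day strength contribution)
  1x1 + 1x3 + 1x5 ≥ 1.12   (binder content)
  x3 ≤ 1.7
  x4 ≤ 2.7
  x1, x2, x3, x4, x5 ≥ 0.
The cheapest feasible vertex uses only fly ash, limestone filler; recycled aggregate, silica fume, Portland cement are not used. The fines and 28-day strength contribution requirements are met with equality.
That vertex is x1 = 1.329, x4 = 0.9612.
Total cost: 0.068·1.329 + 0.053·0.9612 = 0.14132.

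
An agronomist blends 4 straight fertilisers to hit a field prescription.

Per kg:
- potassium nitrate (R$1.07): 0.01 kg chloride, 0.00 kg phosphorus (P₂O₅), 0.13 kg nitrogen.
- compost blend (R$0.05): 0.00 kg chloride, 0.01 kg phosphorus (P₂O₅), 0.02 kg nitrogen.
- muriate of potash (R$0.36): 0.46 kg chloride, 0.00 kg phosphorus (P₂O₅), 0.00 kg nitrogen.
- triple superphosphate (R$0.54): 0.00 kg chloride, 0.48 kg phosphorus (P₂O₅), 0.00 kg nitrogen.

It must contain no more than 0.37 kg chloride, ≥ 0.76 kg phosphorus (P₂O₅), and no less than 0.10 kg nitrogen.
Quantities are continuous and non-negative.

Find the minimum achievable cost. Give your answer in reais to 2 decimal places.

R$1.05

This is a linear program. Let x1 = kg of potassium nitrate, x2 = kg of compost blend, x3 = kg of muriate of potash, x4 = kg of triple superphosphate.
Minimise 1.07x1 + 0.05x2 + 0.36x3 + 0.54x4 subject to:
  0.01x1 + 0.46x3 ≤ 0.37   (chloride)
  0.01x2 + 0.48x4 ≥ 0.76   (phosphorus (P₂O₅))
  0.13x1 + 0.02x2 ≥ 0.1   (nitrogen)
  x1, x2, x3, x4 ≥ 0.
The optimal basis is {compost blend, triple superphosphate}; potassium nitrate, muriate of potash drop out. Binding constraints: phosphorus (P₂O₅) and nitrogen.
Optimal quantities: compost blend = 5 kg, triple superphosphate = 1.479 kg.
Total cost: 0.05·5 + 0.54·1.479 = 1.0487.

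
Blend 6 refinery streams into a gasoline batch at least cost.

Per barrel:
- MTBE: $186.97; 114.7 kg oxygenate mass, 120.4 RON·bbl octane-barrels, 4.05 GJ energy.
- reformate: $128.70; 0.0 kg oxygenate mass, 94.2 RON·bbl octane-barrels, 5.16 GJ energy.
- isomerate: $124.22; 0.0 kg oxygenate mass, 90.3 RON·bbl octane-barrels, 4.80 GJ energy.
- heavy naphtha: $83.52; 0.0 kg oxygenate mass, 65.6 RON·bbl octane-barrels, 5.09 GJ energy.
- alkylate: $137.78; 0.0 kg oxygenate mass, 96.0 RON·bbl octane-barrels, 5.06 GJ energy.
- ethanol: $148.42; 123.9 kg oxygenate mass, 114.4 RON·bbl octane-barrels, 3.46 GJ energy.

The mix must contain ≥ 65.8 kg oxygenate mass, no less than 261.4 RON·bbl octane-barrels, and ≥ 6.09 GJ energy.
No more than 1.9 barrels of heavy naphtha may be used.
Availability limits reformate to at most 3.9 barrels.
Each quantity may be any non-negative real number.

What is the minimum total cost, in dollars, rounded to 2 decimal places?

Let x1 = barrels of MTBE, x2 = barrels of reformate, x3 = barrels of isomerate, x4 = barrels of heavy naphtha, x5 = barrels of alkylate, x6 = barrels of ethanol.
min 186.97x1 + 128.7x2 + 124.22x3 + 83.52x4 + 137.78x5 + 148.42x6 subject to:
  114.7x1 + 123.9x6 ≥ 65.8   (oxygenate mass)
  120.4x1 + 94.2x2 + 90.3x3 + 65.6x4 + 96x5 + 114.4x6 ≥ 261.4   (octane-barrels)
  4.05x1 + 5.16x2 + 4.8x3 + 5.09x4 + 5.06x5 + 3.46x6 ≥ 6.09   (energy)
  x4 ≤ 1.9
  x2 ≤ 3.9
  x1, x2, x3, x4, x5, x6 ≥ 0.
The optimal basis is {heavy naphtha, ethanol}; MTBE, reformate, isomerate, alkylate drop out. The octane-barrels and the heavy naphtha cap requirements are met with equality.
Solving gives x4 = 1.9, x6 = 1.1955.
Cost = 83.52·1.9 + 148.42·1.1955 = 336.1241.

$336.12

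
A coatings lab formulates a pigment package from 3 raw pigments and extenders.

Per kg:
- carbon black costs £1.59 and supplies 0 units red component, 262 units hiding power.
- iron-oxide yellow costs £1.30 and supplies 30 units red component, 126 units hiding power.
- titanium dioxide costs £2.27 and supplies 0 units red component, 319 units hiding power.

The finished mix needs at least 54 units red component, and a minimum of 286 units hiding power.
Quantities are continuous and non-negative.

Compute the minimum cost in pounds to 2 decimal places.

£2.70

Let x1 = kg of carbon black, x2 = kg of iron-oxide yellow, x3 = kg of titanium dioxide.
Minimize 1.59x1 + 1.3x2 + 2.27x3 with:
  30x2 ≥ 54   (red component)
  262x1 + 126x2 + 319x3 ≥ 286   (hiding power)
  x1, x2, x3 ≥ 0.
The optimal basis is {carbon black, iron-oxide yellow}; titanium dioxide drops out. Binding constraints: red component and hiding power.
Optimal quantities: carbon black = 0.226 kg, iron-oxide yellow = 1.8 kg.
Hence cost = 1.59·0.226 + 1.3·1.8 = £2.6993.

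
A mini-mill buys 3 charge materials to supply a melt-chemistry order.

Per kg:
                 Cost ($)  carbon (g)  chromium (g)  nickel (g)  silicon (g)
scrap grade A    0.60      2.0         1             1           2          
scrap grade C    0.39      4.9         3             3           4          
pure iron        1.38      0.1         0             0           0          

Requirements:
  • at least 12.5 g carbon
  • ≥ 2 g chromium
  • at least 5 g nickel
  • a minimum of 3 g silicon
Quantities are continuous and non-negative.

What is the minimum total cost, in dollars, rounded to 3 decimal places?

$0.995

Let x1 = kg of scrap grade A, x2 = kg of scrap grade C, x3 = kg of pure iron.
Minimize 0.6x1 + 0.39x2 + 1.38x3 subject to:
  2x1 + 4.9x2 + 0.1x3 ≥ 12.5   (carbon)
  1x1 + 3x2 ≥ 2   (chromium)
  1x1 + 3x2 ≥ 5   (nickel)
  2x1 + 4x2 ≥ 3   (silicon)
  x1, x2, x3 ≥ 0.
The minimum-cost mix takes nothing from scrap grade A, pure iron — only scrap grade C. There the carbon constraint is tight.
So scrap grade C = 2.551 kg.
Total cost: 0.39·2.551 = 0.99489.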